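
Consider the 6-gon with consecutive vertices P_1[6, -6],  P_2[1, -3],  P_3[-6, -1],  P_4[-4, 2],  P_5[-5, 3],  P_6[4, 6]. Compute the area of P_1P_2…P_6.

Apply the shoelace (surveyor's) formula: 2A = Σ (x_i·y_{i+1} − x_{i+1}·y_i), indices taken mod 6.
Cross-terms: -12, -19, -16, -2, -42, -60  ⇒  Σ = -151
Area = |Σ|/2 = 75.5.

75.5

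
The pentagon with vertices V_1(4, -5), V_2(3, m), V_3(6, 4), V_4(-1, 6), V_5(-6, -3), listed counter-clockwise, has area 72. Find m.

2

The doubled signed area Σ (x_i y_{i+1} − x_{i+1} y_i) is linear in m.
With m=0 it equals 148; the coefficient of m is -2 (from the two edges through V_2).
So -2·m + 148 = 2·72 = 144 ⇒ m = 2.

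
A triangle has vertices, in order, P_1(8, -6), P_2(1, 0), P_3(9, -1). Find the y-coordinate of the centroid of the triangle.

-7/3

Apply Gauss's area formula. First the cross-terms c_i = x_i·y_{i+1} − x_{i+1}·y_i:
  6, -1, -46  ⇒  2A = -41, A = -20.5.
Then Σ (y_i + y_{i+1})·c_i = 287, so ȳ = 287 / (6·(-20.5)) = -7/3.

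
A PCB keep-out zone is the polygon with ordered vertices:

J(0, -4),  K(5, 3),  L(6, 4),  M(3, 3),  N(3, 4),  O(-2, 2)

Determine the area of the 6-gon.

26.5

Apply Gauss's area formula: 2A = Σ (x_i·y_{i+1} − x_{i+1}·y_i), indices taken mod 6.
Σ = (20) + (2) + (6) + (3) + (14) + (8) = 53
Area = |Σ|/2 = 26.5.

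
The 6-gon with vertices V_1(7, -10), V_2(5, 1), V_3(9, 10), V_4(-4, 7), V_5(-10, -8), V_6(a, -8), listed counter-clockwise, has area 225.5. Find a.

The doubled signed area Σ (x_i y_{i+1} − x_{i+1} y_i) is linear in a.
With a=0 it equals 439; the coefficient of a is -2 (from the two edges through V_6).
So -2·a + 439 = 2·225.5 = 451 ⇒ a = -6.

-6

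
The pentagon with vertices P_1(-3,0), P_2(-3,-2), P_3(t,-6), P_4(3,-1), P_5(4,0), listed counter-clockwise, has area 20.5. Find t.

Write out the shoelace sum; only the two edges meeting at P_3 involve t:
2·Area = [((-3)·(-6) − t·(-2)) + (t·(-1) − 3·(-6))] + 10
       = 1·t + 46 = 41
⇒ t = -5.

-5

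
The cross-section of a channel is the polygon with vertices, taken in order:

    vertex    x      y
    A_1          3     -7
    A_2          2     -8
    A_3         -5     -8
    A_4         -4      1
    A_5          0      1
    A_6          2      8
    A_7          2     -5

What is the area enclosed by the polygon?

Apply the shoelace (surveyor's) formula: 2A = Σ (x_i·y_{i+1} − x_{i+1}·y_i), indices taken mod 7.
Σ = (-10) + (-56) + (-37) + (-4) + (-2) + (-26) + (1) = -134
Area = |Σ|/2 = 67.

67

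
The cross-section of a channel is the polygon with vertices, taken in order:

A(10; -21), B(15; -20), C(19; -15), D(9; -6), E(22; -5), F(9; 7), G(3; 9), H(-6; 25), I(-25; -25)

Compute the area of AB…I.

Apply the shoelace formula: 2A = Σ (x_i·y_{i+1} − x_{i+1}·y_i), indices taken mod 9.
Σ = (115) + (155) + (21) + (87) + (199) + (60) + (129) + (775) + (775) = 2316
Area = |Σ|/2 = 1158.

1158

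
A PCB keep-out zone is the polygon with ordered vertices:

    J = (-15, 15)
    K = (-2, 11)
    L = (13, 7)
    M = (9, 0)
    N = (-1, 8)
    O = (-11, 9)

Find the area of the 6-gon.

117

Apply Gauss's area formula: 2A = Σ (x_i·y_{i+1} − x_{i+1}·y_i), indices taken mod 6.
Σ = (-135) + (-157) + (-63) + (72) + (79) + (-30) = -234
Area = |Σ|/2 = 117.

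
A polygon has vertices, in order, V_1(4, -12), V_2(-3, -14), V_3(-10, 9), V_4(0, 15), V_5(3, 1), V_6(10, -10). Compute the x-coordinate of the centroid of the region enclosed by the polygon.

-22/21

Apply Gauss's area formula. First the cross-terms c_i = x_i·y_{i+1} − x_{i+1}·y_i:
  -92, -167, -150, -45, -40, -80  ⇒  2A = -574, A = -287.
Then Σ (x_i + x_{i+1})·c_i = 1804, so x̄ = 1804 / (6·(-287)) = -22/21.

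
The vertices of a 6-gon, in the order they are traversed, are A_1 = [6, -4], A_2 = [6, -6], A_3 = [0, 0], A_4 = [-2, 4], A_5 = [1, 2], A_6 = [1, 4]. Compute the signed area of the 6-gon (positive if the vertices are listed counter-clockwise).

-23

Apply the shoelace (surveyor's) formula: 2A = Σ (x_i·y_{i+1} − x_{i+1}·y_i), indices taken mod 6.
Cross-terms: -12, 0, 0, -8, 2, -28  ⇒  Σ = -46
Signed area = Σ/2 = -23 (negative ⇒ clockwise traversal).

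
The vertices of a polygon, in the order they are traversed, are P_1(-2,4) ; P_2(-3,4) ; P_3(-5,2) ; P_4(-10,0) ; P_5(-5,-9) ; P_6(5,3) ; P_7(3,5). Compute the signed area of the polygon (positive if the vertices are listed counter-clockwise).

Apply the surveyor's formula: 2A = Σ (x_i·y_{i+1} − x_{i+1}·y_i), indices taken mod 7.
Cross-terms: 4, 14, 20, 90, 30, 16, 22  ⇒  Σ = 196
Signed area = Σ/2 = 98 (positive ⇒ counter-clockwise traversal).

98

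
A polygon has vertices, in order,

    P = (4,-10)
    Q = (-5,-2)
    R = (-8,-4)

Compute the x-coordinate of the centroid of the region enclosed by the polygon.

Apply the shoelace formula. First the cross-terms c_i = x_i·y_{i+1} − x_{i+1}·y_i:
  -58, 4, 96  ⇒  2A = 42, A = 21.
Then Σ (x_i + x_{i+1})·c_i = -378, so x̄ = -378 / (6·21) = -3.

-3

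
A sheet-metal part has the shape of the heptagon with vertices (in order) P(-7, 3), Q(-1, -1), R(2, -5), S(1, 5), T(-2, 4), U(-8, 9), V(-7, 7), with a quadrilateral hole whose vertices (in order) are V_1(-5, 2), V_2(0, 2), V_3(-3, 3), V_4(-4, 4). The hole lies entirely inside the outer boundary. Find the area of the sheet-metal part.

43.5

Outer boundary:
Apply the shoelace (surveyor's) formula: 2A = Σ (x_i·y_{i+1} − x_{i+1}·y_i), indices taken mod 7.
Σ = (10) + (7) + (15) + (14) + (14) + (7) + (28) = 95
Area = |Σ|/2 = 47.5.
Hole:
Σ = (-10) + (6) + (0) + (12) = 8
Area = |Σ|/2 = 4.
Net area = 47.5 − 4 = 43.5.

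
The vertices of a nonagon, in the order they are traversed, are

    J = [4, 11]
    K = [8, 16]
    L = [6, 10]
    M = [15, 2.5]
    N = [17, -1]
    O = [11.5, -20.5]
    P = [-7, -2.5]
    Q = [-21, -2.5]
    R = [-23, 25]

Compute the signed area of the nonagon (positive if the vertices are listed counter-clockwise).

-856.125

Σ = (-24) + (-16) + (-135) + (-57.5) + (-337) + (-172.25) + (-35) + (-582.5) + (-353) = -1712.25
Signed area = Σ/2 = -856.125 (negative ⇒ clockwise traversal).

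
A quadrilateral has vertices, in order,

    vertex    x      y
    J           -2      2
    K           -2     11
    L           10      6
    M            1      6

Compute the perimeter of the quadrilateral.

36

|JK| = √((0)² + (9)²) = √81 = 9
|KL| = √((12)² + (-5)²) = √169 = 13
|LM| = √((-9)² + (0)²) = √81 = 9
|MJ| = √((-3)² + (-4)²) = √25 = 5
Perimeter = 9 + 13 + 9 + 5 = 36.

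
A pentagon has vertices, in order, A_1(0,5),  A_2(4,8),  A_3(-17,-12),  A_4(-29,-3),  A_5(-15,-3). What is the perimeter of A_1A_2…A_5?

|A_1A_2| = √((4)² + (3)²) = √25 = 5
|A_2A_3| = √((-21)² + (-20)²) = √841 = 29
|A_3A_4| = √((-12)² + (9)²) = √225 = 15
|A_4A_5| = √((14)² + (0)²) = √196 = 14
|A_5A_1| = √((15)² + (8)²) = √289 = 17
Perimeter = 5 + 29 + 15 + 14 + 17 = 80.

80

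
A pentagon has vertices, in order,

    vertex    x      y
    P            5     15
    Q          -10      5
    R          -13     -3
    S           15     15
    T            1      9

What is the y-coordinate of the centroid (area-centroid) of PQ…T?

Apply Gauss's area formula. First the cross-terms c_i = x_i·y_{i+1} − x_{i+1}·y_i:
  175, 95, -150, 120, -30  ⇒  2A = 210, A = 105.
Then Σ (y_i + y_{i+1})·c_i = 4050, so ȳ = 4050 / (6·105) = 45/7.

45/7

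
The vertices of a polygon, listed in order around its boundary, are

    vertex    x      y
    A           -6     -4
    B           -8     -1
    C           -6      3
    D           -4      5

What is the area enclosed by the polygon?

14

Σ = (-26) + (-30) + (-18) + (46) = -28
Area = |Σ|/2 = 14.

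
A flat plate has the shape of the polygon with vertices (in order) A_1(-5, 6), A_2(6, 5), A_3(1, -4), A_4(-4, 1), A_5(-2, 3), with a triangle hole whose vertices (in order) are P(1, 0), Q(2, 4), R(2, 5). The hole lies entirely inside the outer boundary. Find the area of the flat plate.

55.5

Outer boundary:
Apply the shoelace (surveyor's) formula: 2A = Σ (x_i·y_{i+1} − x_{i+1}·y_i), indices taken mod 5.
Σ = (-61) + (-29) + (-15) + (-10) + (3) = -112
Area = |Σ|/2 = 56.
Hole:
Apply Gauss's area formula: 2A = Σ (x_i·y_{i+1} − x_{i+1}·y_i), indices taken mod 3.
P→Q: (1)(4) − (2)(0) = 4
Q→R: (2)(5) − (2)(4) = 2
R→P: (2)(0) − (1)(5) = -5
Σ = 1
Area = |Σ|/2 = 0.5.
Net area = 56 − 0.5 = 55.5.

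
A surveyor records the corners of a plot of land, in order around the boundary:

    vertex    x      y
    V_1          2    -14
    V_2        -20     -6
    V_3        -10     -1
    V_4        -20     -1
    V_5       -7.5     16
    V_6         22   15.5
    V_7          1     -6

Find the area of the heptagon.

643.625

Apply the shoelace formula: 2A = Σ (x_i·y_{i+1} − x_{i+1}·y_i), indices taken mod 7.
Cross-terms: -292, -40, -10, -327.5, -468.25, -147.5, -2  ⇒  Σ = -1287.25
Area = |Σ|/2 = 643.625.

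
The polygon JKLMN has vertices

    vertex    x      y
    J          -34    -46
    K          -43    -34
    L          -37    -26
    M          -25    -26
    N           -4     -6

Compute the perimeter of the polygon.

|JK| = √((-9)² + (12)²) = √225 = 15
|KL| = √((6)² + (8)²) = √100 = 10
|LM| = √((12)² + (0)²) = √144 = 12
|MN| = √((21)² + (20)²) = √841 = 29
|NJ| = √((-30)² + (-40)²) = √2500 = 50
Perimeter = 15 + 10 + 12 + 29 + 50 = 116.

116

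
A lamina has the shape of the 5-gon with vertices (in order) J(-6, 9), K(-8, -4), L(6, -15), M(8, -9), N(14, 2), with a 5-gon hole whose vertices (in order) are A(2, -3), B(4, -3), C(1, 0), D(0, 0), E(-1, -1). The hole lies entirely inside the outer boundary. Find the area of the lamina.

Outer boundary:
Apply the shoelace (surveyor's) formula: 2A = Σ (x_i·y_{i+1} − x_{i+1}·y_i), indices taken mod 5.
Cross-terms: 96, 144, 66, 142, 138  ⇒  Σ = 586
Area = |Σ|/2 = 293.
Hole:
A→B: (2)(-3) − (4)(-3) = 6
B→C: (4)(0) − (1)(-3) = 3
C→D: (1)(0) − (0)(0) = 0
D→E: (0)(-1) − (-1)(0) = 0
E→A: (-1)(-3) − (2)(-1) = 5
Σ = 14
Area = |Σ|/2 = 7.
Net area = 293 − 7 = 286.

286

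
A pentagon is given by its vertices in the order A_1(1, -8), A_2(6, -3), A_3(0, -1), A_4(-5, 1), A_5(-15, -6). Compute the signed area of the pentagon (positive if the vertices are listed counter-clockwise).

102.5

Cross-terms: 45, -6, -5, 45, 126  ⇒  Σ = 205
Signed area = Σ/2 = 102.5 (positive ⇒ counter-clockwise traversal).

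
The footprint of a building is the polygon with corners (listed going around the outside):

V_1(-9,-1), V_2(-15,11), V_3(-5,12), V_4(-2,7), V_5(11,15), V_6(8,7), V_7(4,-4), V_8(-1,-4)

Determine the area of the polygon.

V_1→V_2: (-9)(11) − (-15)(-1) = -114
V_2→V_3: (-15)(12) − (-5)(11) = -125
V_3→V_4: (-5)(7) − (-2)(12) = -11
V_4→V_5: (-2)(15) − (11)(7) = -107
V_5→V_6: (11)(7) − (8)(15) = -43
V_6→V_7: (8)(-4) − (4)(7) = -60
V_7→V_8: (4)(-4) − (-1)(-4) = -20
V_8→V_1: (-1)(-1) − (-9)(-4) = -35
Σ = -515
Area = |Σ|/2 = 257.5.

257.5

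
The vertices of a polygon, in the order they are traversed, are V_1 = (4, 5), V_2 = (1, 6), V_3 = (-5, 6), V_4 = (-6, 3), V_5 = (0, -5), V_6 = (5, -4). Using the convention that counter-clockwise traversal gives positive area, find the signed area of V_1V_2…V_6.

Apply Gauss's area formula: 2A = Σ (x_i·y_{i+1} − x_{i+1}·y_i), indices taken mod 6.
Σ = (19) + (36) + (21) + (30) + (25) + (41) = 172
Signed area = Σ/2 = 86 (positive ⇒ counter-clockwise traversal).

86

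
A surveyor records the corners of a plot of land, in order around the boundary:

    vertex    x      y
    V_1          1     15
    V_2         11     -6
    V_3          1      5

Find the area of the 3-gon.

50

Apply Gauss's area formula: 2A = Σ (x_i·y_{i+1} − x_{i+1}·y_i), indices taken mod 3.
Σ = (-171) + (61) + (10) = -100
Area = |Σ|/2 = 50.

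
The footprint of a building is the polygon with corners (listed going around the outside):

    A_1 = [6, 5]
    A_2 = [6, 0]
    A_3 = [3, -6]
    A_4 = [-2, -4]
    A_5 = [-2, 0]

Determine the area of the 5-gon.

54

Σ = (-30) + (-36) + (-24) + (-8) + (-10) = -108
Area = |Σ|/2 = 54.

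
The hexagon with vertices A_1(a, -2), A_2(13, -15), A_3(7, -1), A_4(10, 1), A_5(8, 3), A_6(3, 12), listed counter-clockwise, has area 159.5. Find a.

Write out the shoelace sum; only the two edges meeting at A_1 involve a:
2·Area = [(3·(-2) − a·12) + (a·(-15) − 13·(-2))] + 218
       = -27·a + 238 = 319
⇒ a = -3.

-3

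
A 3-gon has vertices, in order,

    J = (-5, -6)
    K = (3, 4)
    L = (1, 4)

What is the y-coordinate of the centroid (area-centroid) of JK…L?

2/3

Apply the shoelace formula. First the cross-terms c_i = x_i·y_{i+1} − x_{i+1}·y_i:
  -2, 8, 14  ⇒  2A = 20, A = 10.
Then Σ (y_i + y_{i+1})·c_i = 40, so ȳ = 40 / (6·10) = 2/3.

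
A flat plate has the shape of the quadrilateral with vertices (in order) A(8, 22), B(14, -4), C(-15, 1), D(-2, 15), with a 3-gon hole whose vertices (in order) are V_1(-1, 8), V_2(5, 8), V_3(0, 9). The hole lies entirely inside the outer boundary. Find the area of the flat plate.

383.5

Outer boundary:
Cross-terms: -340, -46, -223, -164  ⇒  Σ = -773
Area = |Σ|/2 = 386.5.
Hole:
Apply the shoelace (surveyor's) formula: 2A = Σ (x_i·y_{i+1} − x_{i+1}·y_i), indices taken mod 3.
Σ = (-48) + (45) + (9) = 6
Area = |Σ|/2 = 3.
Net area = 386.5 − 3 = 383.5.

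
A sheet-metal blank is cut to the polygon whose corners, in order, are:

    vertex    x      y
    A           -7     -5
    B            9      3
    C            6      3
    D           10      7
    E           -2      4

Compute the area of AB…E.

68.5

Apply Gauss's area formula: 2A = Σ (x_i·y_{i+1} − x_{i+1}·y_i), indices taken mod 5.
A→B: (-7)(3) − (9)(-5) = 24
B→C: (9)(3) − (6)(3) = 9
C→D: (6)(7) − (10)(3) = 12
D→E: (10)(4) − (-2)(7) = 54
E→A: (-2)(-5) − (-7)(4) = 38
Σ = 137
Area = |Σ|/2 = 68.5.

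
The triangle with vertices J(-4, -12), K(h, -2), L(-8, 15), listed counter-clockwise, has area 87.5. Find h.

Write out the shoelace sum; only the two edges meeting at K involve h:
2·Area = [((-4)·(-2) − h·(-12)) + (h·15 − (-8)·(-2))] + 156
       = 27·h + 148 = 175
⇒ h = 1.

1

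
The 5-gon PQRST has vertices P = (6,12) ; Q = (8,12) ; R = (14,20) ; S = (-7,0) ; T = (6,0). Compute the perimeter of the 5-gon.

|PQ| = √((2)² + (0)²) = √4 = 2
|QR| = √((6)² + (8)²) = √100 = 10
|RS| = √((-21)² + (-20)²) = √841 = 29
|ST| = √((13)² + (0)²) = √169 = 13
|TP| = √((0)² + (12)²) = √144 = 12
Perimeter = 2 + 10 + 29 + 13 + 12 = 66.

66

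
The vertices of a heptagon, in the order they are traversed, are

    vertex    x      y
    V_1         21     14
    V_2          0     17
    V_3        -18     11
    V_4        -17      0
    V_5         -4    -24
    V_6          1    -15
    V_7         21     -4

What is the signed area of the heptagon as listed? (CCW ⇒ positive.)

Apply the surveyor's formula: 2A = Σ (x_i·y_{i+1} − x_{i+1}·y_i), indices taken mod 7.
Σ = (357) + (306) + (187) + (408) + (84) + (311) + (378) = 2031
Signed area = Σ/2 = 1015.5 (positive ⇒ counter-clockwise traversal).

1015.5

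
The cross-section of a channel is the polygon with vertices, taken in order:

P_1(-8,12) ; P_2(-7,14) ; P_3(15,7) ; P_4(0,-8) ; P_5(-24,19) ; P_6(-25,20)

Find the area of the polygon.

Σ = (-28) + (-259) + (-120) + (-192) + (-5) + (-140) = -744
Area = |Σ|/2 = 372.

372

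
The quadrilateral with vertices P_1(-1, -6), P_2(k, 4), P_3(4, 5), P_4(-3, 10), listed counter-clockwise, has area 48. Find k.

The doubled signed area Σ (x_i y_{i+1} − x_{i+1} y_i) is linear in k.
With k=0 it equals 63; the coefficient of k is 11 (from the two edges through P_2).
So 11·k + 63 = 2·48 = 96 ⇒ k = 3.

3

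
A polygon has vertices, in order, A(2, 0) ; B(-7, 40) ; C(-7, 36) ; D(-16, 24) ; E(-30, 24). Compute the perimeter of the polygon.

|AB| = √((-9)² + (40)²) = √1681 = 41
|BC| = √((0)² + (-4)²) = √16 = 4
|CD| = √((-9)² + (-12)²) = √225 = 15
|DE| = √((-14)² + (0)²) = √196 = 14
|EA| = √((32)² + (-24)²) = √1600 = 40
Perimeter = 41 + 4 + 15 + 14 + 40 = 114.

114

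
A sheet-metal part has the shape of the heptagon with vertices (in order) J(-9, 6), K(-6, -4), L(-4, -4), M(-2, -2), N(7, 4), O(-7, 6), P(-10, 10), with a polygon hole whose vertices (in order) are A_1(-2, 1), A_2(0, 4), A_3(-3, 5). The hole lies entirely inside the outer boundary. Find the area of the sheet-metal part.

82.5

Outer boundary:
Σ = (72) + (8) + (0) + (6) + (70) + (-10) + (30) = 176
Area = |Σ|/2 = 88.
Hole:
Cross-terms: -8, 12, 7  ⇒  Σ = 11
Area = |Σ|/2 = 5.5.
Net area = 88 − 5.5 = 82.5.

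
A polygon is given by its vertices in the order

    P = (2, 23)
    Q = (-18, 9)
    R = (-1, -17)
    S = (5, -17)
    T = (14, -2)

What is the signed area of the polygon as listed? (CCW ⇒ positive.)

701.5

Apply the surveyor's formula: 2A = Σ (x_i·y_{i+1} − x_{i+1}·y_i), indices taken mod 5.
Σ = (432) + (315) + (102) + (228) + (326) = 1403
Signed area = Σ/2 = 701.5 (positive ⇒ counter-clockwise traversal).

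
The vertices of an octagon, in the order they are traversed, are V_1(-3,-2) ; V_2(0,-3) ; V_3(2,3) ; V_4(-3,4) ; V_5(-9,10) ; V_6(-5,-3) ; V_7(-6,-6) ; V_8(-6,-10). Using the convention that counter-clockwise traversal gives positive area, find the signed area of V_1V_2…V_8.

66.5

Apply Gauss's area formula: 2A = Σ (x_i·y_{i+1} − x_{i+1}·y_i), indices taken mod 8.
V_1→V_2: (-3)(-3) − (0)(-2) = 9
V_2→V_3: (0)(3) − (2)(-3) = 6
V_3→V_4: (2)(4) − (-3)(3) = 17
V_4→V_5: (-3)(10) − (-9)(4) = 6
V_5→V_6: (-9)(-3) − (-5)(10) = 77
V_6→V_7: (-5)(-6) − (-6)(-3) = 12
V_7→V_8: (-6)(-10) − (-6)(-6) = 24
V_8→V_1: (-6)(-2) − (-3)(-10) = -18
Σ = 133
Signed area = Σ/2 = 66.5 (positive ⇒ counter-clockwise traversal).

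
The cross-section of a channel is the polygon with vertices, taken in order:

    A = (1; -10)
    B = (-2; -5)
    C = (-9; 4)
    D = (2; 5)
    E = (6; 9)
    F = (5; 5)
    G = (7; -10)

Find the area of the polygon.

A→B: (1)(-5) − (-2)(-10) = -25
B→C: (-2)(4) − (-9)(-5) = -53
C→D: (-9)(5) − (2)(4) = -53
D→E: (2)(9) − (6)(5) = -12
E→F: (6)(5) − (5)(9) = -15
F→G: (5)(-10) − (7)(5) = -85
G→A: (7)(-10) − (1)(-10) = -60
Σ = -303
Area = |Σ|/2 = 151.5.

151.5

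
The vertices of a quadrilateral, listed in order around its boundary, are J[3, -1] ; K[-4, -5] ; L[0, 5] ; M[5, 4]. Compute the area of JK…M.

40.5

J→K: (3)(-5) − (-4)(-1) = -19
K→L: (-4)(5) − (0)(-5) = -20
L→M: (0)(4) − (5)(5) = -25
M→J: (5)(-1) − (3)(4) = -17
Σ = -81
Area = |Σ|/2 = 40.5.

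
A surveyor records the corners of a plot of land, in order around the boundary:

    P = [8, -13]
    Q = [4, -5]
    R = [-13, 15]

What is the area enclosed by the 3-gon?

Apply the surveyor's formula: 2A = Σ (x_i·y_{i+1} − x_{i+1}·y_i), indices taken mod 3.
P→Q: (8)(-5) − (4)(-13) = 12
Q→R: (4)(15) − (-13)(-5) = -5
R→P: (-13)(-13) − (8)(15) = 49
Σ = 56
Area = |Σ|/2 = 28.

28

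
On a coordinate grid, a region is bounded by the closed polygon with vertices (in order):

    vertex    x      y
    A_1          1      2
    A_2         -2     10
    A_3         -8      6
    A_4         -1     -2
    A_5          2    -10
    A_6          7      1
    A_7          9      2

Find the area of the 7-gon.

105.5

Apply Gauss's area formula: 2A = Σ (x_i·y_{i+1} − x_{i+1}·y_i), indices taken mod 7.
A_1→A_2: (1)(10) − (-2)(2) = 14
A_2→A_3: (-2)(6) − (-8)(10) = 68
A_3→A_4: (-8)(-2) − (-1)(6) = 22
A_4→A_5: (-1)(-10) − (2)(-2) = 14
A_5→A_6: (2)(1) − (7)(-10) = 72
A_6→A_7: (7)(2) − (9)(1) = 5
A_7→A_1: (9)(2) − (1)(2) = 16
Σ = 211
Area = |Σ|/2 = 105.5.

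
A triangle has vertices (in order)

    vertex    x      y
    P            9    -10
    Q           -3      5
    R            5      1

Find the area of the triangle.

Apply Gauss's area formula: 2A = Σ (x_i·y_{i+1} − x_{i+1}·y_i), indices taken mod 3.
Σ = (15) + (-28) + (-59) = -72
Area = |Σ|/2 = 36.

36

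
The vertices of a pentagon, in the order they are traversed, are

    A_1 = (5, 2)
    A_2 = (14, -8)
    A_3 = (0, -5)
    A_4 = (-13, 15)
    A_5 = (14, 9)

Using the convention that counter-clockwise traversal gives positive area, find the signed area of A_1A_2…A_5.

Apply the surveyor's formula: 2A = Σ (x_i·y_{i+1} − x_{i+1}·y_i), indices taken mod 5.
A_1→A_2: (5)(-8) − (14)(2) = -68
A_2→A_3: (14)(-5) − (0)(-8) = -70
A_3→A_4: (0)(15) − (-13)(-5) = -65
A_4→A_5: (-13)(9) − (14)(15) = -327
A_5→A_1: (14)(2) − (5)(9) = -17
Σ = -547
Signed area = Σ/2 = -273.5 (negative ⇒ clockwise traversal).

-273.5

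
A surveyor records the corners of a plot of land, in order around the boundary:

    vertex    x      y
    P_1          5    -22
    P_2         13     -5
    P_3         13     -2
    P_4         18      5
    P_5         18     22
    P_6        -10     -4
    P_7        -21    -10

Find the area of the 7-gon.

Apply the shoelace (surveyor's) formula: 2A = Σ (x_i·y_{i+1} − x_{i+1}·y_i), indices taken mod 7.
Σ = (261) + (39) + (101) + (306) + (148) + (16) + (512) = 1383
Area = |Σ|/2 = 691.5.

691.5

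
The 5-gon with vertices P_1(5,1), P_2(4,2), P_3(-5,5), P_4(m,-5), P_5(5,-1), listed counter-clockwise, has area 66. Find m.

-6

Write out the shoelace sum; only the two edges meeting at P_4 involve m:
2·Area = [((-5)·(-5) − m·5) + (m·(-1) − 5·(-5))] + 46
       = -6·m + 96 = 132
⇒ m = -6.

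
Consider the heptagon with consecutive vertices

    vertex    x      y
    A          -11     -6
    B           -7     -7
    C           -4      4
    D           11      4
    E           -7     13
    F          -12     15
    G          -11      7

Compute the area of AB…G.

Apply Gauss's area formula: 2A = Σ (x_i·y_{i+1} − x_{i+1}·y_i), indices taken mod 7.
Σ = (35) + (-56) + (-60) + (171) + (51) + (81) + (143) = 365
Area = |Σ|/2 = 182.5.

182.5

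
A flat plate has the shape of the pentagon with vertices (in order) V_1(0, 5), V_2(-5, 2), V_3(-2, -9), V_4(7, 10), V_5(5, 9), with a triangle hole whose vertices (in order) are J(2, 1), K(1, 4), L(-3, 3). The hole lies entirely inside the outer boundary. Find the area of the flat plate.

71

Outer boundary:
Apply the shoelace formula: 2A = Σ (x_i·y_{i+1} − x_{i+1}·y_i), indices taken mod 5.
Cross-terms: 25, 49, 43, 13, 25  ⇒  Σ = 155
Area = |Σ|/2 = 77.5.
Hole:
Apply the surveyor's formula: 2A = Σ (x_i·y_{i+1} − x_{i+1}·y_i), indices taken mod 3.
Cross-terms: 7, 15, -9  ⇒  Σ = 13
Area = |Σ|/2 = 6.5.
Net area = 77.5 − 6.5 = 71.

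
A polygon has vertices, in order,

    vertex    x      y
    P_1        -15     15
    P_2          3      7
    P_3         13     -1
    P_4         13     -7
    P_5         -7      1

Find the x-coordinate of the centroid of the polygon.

-1/42

Apply Gauss's area formula. First the cross-terms c_i = x_i·y_{i+1} − x_{i+1}·y_i:
  -150, -94, -78, -36, -90  ⇒  2A = -448, A = -224.
Then Σ (x_i + x_{i+1})·c_i = 32, so x̄ = 32 / (6·(-224)) = -1/42.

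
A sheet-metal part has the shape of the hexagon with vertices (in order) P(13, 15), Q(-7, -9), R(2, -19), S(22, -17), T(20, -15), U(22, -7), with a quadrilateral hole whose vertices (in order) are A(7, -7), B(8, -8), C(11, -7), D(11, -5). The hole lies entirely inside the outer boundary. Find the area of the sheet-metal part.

566

Outer boundary:
Σ = (-12) + (151) + (384) + (10) + (190) + (421) = 1144
Area = |Σ|/2 = 572.
Hole:
A→B: (7)(-8) − (8)(-7) = 0
B→C: (8)(-7) − (11)(-8) = 32
C→D: (11)(-5) − (11)(-7) = 22
D→A: (11)(-7) − (7)(-5) = -42
Σ = 12
Area = |Σ|/2 = 6.
Net area = 572 − 6 = 566.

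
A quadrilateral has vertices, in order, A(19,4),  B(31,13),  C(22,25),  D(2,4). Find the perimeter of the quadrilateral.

76

|AB| = √((12)² + (9)²) = √225 = 15
|BC| = √((-9)² + (12)²) = √225 = 15
|CD| = √((-20)² + (-21)²) = √841 = 29
|DA| = √((17)² + (0)²) = √289 = 17
Perimeter = 15 + 15 + 29 + 17 = 76.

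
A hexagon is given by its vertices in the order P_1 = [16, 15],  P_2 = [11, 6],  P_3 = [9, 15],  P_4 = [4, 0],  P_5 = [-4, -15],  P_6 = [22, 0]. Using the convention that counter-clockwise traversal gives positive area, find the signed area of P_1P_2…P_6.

Σ = (-69) + (111) + (-60) + (-60) + (330) + (330) = 582
Signed area = Σ/2 = 291 (positive ⇒ counter-clockwise traversal).

291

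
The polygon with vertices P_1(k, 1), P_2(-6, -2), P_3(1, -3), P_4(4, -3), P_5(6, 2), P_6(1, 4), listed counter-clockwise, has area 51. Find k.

-3

Write out the shoelace sum; only the two edges meeting at P_1 involve k:
2·Area = [(1·1 − k·4) + (k·(-2) − (-6)·1)] + 77
       = -6·k + 84 = 102
⇒ k = -3.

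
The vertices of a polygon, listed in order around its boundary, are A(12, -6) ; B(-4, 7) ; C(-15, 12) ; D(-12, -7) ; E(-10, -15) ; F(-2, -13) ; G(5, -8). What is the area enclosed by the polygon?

Apply the shoelace (surveyor's) formula: 2A = Σ (x_i·y_{i+1} − x_{i+1}·y_i), indices taken mod 7.
Σ = (60) + (57) + (249) + (110) + (100) + (81) + (66) = 723
Area = |Σ|/2 = 361.5.

361.5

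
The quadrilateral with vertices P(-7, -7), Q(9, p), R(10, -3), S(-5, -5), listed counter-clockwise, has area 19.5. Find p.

The doubled signed area Σ (x_i y_{i+1} − x_{i+1} y_i) is linear in p.
With p=0 it equals -29; the coefficient of p is -17 (from the two edges through Q).
So -17·p + -29 = 2·19.5 = 39 ⇒ p = -4.

-4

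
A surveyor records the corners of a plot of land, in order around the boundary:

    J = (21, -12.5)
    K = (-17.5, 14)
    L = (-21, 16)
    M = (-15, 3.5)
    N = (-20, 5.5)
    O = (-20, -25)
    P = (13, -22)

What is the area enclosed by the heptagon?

958.875

Cross-terms: 75.25, 14, 166.5, -12.5, 610, 765, 299.5  ⇒  Σ = 1917.75
Area = |Σ|/2 = 958.875.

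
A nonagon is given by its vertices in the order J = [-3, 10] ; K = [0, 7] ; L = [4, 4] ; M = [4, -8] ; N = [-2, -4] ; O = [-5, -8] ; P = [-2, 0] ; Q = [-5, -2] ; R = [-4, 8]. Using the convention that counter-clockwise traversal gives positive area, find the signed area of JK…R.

Σ = (-21) + (-28) + (-48) + (-32) + (-4) + (-16) + (4) + (-48) + (-16) = -209
Signed area = Σ/2 = -104.5 (negative ⇒ clockwise traversal).

-104.5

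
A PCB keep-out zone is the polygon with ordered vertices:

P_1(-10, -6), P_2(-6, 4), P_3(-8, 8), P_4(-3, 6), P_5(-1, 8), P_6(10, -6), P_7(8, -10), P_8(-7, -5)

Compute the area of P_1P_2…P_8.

189

Apply the shoelace formula: 2A = Σ (x_i·y_{i+1} − x_{i+1}·y_i), indices taken mod 8.
Cross-terms: -76, -16, -24, -18, -74, -52, -110, -8  ⇒  Σ = -378
Area = |Σ|/2 = 189.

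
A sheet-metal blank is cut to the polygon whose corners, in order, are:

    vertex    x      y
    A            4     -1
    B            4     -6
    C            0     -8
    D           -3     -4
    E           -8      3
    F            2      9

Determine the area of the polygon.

116.5

Apply the shoelace (surveyor's) formula: 2A = Σ (x_i·y_{i+1} − x_{i+1}·y_i), indices taken mod 6.
Σ = (-20) + (-32) + (-24) + (-41) + (-78) + (-38) = -233
Area = |Σ|/2 = 116.5.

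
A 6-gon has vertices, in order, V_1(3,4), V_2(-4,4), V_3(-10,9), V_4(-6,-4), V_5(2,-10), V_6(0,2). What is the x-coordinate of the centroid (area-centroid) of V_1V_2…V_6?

Apply the surveyor's formula. First the cross-terms c_i = x_i·y_{i+1} − x_{i+1}·y_i:
  28, 4, 94, 68, 4, -6  ⇒  2A = 192, A = 96.
Then Σ (x_i + x_{i+1})·c_i = -1870, so x̄ = -1870 / (6·96) = -935/288.

-935/288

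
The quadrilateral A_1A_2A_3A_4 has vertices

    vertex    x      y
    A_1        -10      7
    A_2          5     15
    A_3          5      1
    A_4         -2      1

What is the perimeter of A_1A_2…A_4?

48

|A_1A_2| = √((15)² + (8)²) = √289 = 17
|A_2A_3| = √((0)² + (-14)²) = √196 = 14
|A_3A_4| = √((-7)² + (0)²) = √49 = 7
|A_4A_1| = √((-8)² + (6)²) = √100 = 10
Perimeter = 17 + 14 + 7 + 10 = 48.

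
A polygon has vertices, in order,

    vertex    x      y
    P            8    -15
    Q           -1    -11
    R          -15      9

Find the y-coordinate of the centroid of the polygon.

-17/3

Apply the shoelace (surveyor's) formula. First the cross-terms c_i = x_i·y_{i+1} − x_{i+1}·y_i:
  -103, -174, 153  ⇒  2A = -124, A = -62.
Then Σ (y_i + y_{i+1})·c_i = 2108, so ȳ = 2108 / (6·(-62)) = -17/3.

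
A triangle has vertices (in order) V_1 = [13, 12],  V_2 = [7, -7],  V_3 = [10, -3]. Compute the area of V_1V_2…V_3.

V_1→V_2: (13)(-7) − (7)(12) = -175
V_2→V_3: (7)(-3) − (10)(-7) = 49
V_3→V_1: (10)(12) − (13)(-3) = 159
Σ = 33
Area = |Σ|/2 = 16.5.

16.5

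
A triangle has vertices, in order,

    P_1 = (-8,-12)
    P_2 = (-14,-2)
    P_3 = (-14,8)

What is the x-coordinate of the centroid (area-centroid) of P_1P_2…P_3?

Apply the shoelace (surveyor's) formula. First the cross-terms c_i = x_i·y_{i+1} − x_{i+1}·y_i:
  -152, -140, 232  ⇒  2A = -60, A = -30.
Then Σ (x_i + x_{i+1})·c_i = 2160, so x̄ = 2160 / (6·(-30)) = -12.

-12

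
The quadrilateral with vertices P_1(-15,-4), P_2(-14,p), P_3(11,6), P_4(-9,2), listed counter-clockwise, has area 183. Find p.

-14

The doubled signed area Σ (x_i y_{i+1} − x_{i+1} y_i) is linear in p.
With p=0 it equals 2; the coefficient of p is -26 (from the two edges through P_2).
So -26·p + 2 = 2·183 = 366 ⇒ p = -14.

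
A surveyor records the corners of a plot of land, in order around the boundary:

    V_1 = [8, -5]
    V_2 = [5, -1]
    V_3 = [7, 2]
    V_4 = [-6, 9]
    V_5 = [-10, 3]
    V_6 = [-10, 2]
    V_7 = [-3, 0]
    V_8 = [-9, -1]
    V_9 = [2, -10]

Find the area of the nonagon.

181

Apply the shoelace formula: 2A = Σ (x_i·y_{i+1} − x_{i+1}·y_i), indices taken mod 9.
Cross-terms: 17, 17, 75, 72, 10, 6, 3, 92, 70  ⇒  Σ = 362
Area = |Σ|/2 = 181.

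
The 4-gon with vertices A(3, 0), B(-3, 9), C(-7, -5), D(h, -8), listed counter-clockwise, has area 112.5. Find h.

The doubled signed area Σ (x_i y_{i+1} − x_{i+1} y_i) is linear in h.
With h=0 it equals 185; the coefficient of h is 5 (from the two edges through D).
So 5·h + 185 = 2·112.5 = 225 ⇒ h = 8.

8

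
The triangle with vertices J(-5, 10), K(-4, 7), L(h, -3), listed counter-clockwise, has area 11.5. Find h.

The doubled signed area Σ (x_i y_{i+1} − x_{i+1} y_i) is linear in h.
With h=0 it equals 2; the coefficient of h is 3 (from the two edges through L).
So 3·h + 2 = 2·11.5 = 23 ⇒ h = 7.

7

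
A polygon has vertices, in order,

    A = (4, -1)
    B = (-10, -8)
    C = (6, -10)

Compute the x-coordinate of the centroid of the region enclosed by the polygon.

0

Apply the shoelace formula. First the cross-terms c_i = x_i·y_{i+1} − x_{i+1}·y_i:
  -42, 148, 34  ⇒  2A = 140, A = 70.
Then Σ (x_i + x_{i+1})·c_i = 0, so x̄ = 0 / (6·70) = 0.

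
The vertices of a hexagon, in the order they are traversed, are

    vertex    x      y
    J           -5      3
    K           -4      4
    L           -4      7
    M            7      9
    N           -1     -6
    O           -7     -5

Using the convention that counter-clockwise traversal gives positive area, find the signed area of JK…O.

-110.5

Apply the shoelace (surveyor's) formula: 2A = Σ (x_i·y_{i+1} − x_{i+1}·y_i), indices taken mod 6.
J→K: (-5)(4) − (-4)(3) = -8
K→L: (-4)(7) − (-4)(4) = -12
L→M: (-4)(9) − (7)(7) = -85
M→N: (7)(-6) − (-1)(9) = -33
N→O: (-1)(-5) − (-7)(-6) = -37
O→J: (-7)(3) − (-5)(-5) = -46
Σ = -221
Signed area = Σ/2 = -110.5 (negative ⇒ clockwise traversal).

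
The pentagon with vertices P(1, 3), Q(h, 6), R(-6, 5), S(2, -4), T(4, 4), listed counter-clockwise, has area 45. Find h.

Write out the shoelace sum; only the two edges meeting at Q involve h:
2·Area = [(1·6 − h·3) + (h·5 − (-6)·6)] + 46
       = 2·h + 88 = 90
⇒ h = 1.

1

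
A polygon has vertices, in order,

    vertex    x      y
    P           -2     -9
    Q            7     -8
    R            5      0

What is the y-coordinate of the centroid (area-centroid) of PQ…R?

Apply the surveyor's formula. First the cross-terms c_i = x_i·y_{i+1} − x_{i+1}·y_i:
  79, 40, -45  ⇒  2A = 74, A = 37.
Then Σ (y_i + y_{i+1})·c_i = -1258, so ȳ = -1258 / (6·37) = -17/3.

-17/3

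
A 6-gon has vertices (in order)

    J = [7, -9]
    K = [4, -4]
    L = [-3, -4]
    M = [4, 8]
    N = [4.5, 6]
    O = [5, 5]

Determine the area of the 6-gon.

Σ = (8) + (-28) + (-8) + (-12) + (-7.5) + (-80) = -127.5
Area = |Σ|/2 = 63.75.

63.75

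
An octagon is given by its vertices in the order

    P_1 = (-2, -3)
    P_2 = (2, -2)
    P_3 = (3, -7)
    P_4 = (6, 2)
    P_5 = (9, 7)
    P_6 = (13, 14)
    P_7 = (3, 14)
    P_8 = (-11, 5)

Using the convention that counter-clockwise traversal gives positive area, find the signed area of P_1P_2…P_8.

Cross-terms: 10, -8, 48, 24, 35, 140, 169, 43  ⇒  Σ = 461
Signed area = Σ/2 = 230.5 (positive ⇒ counter-clockwise traversal).

230.5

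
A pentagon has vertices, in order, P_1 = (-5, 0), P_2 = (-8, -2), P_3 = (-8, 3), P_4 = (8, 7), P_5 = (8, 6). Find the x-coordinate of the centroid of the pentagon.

Apply Gauss's area formula. First the cross-terms c_i = x_i·y_{i+1} − x_{i+1}·y_i:
  10, -40, -80, -8, 30  ⇒  2A = -88, A = -44.
Then Σ (x_i + x_{i+1})·c_i = 472, so x̄ = 472 / (6·(-44)) = -59/33.

-59/33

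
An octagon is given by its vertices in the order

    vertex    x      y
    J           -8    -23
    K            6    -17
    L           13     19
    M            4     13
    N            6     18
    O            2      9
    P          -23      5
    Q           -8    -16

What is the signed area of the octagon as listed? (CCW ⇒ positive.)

697.5

Apply the shoelace (surveyor's) formula: 2A = Σ (x_i·y_{i+1} − x_{i+1}·y_i), indices taken mod 8.
Σ = (274) + (335) + (93) + (-6) + (18) + (217) + (408) + (56) = 1395
Signed area = Σ/2 = 697.5 (positive ⇒ counter-clockwise traversal).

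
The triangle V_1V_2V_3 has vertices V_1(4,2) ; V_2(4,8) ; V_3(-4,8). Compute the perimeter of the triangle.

24

|V_1V_2| = √((0)² + (6)²) = √36 = 6
|V_2V_3| = √((-8)² + (0)²) = √64 = 8
|V_3V_1| = √((8)² + (-6)²) = √100 = 10
Perimeter = 6 + 8 + 10 = 24.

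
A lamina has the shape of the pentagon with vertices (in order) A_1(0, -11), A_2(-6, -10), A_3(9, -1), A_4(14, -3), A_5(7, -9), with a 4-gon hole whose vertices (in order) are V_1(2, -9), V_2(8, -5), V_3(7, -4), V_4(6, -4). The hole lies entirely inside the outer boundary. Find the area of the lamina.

Outer boundary:
Apply the surveyor's formula: 2A = Σ (x_i·y_{i+1} − x_{i+1}·y_i), indices taken mod 5.
A_1→A_2: (0)(-10) − (-6)(-11) = -66
A_2→A_3: (-6)(-1) − (9)(-10) = 96
A_3→A_4: (9)(-3) − (14)(-1) = -13
A_4→A_5: (14)(-9) − (7)(-3) = -105
A_5→A_1: (7)(-11) − (0)(-9) = -77
Σ = -165
Area = |Σ|/2 = 82.5.
Hole:
Apply the shoelace formula: 2A = Σ (x_i·y_{i+1} − x_{i+1}·y_i), indices taken mod 4.
Σ = (62) + (3) + (-4) + (-46) = 15
Area = |Σ|/2 = 7.5.
Net area = 82.5 − 7.5 = 75.

75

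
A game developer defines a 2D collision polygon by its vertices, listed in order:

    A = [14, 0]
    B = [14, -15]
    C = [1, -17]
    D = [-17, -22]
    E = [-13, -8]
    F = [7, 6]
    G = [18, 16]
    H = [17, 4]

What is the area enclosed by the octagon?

Apply the surveyor's formula: 2A = Σ (x_i·y_{i+1} − x_{i+1}·y_i), indices taken mod 8.
Σ = (-210) + (-223) + (-311) + (-150) + (-22) + (4) + (-200) + (-56) = -1168
Area = |Σ|/2 = 584.

584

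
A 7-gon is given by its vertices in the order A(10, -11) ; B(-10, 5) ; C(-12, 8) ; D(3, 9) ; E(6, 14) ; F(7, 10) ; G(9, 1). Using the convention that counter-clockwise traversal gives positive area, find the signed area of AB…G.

Apply the surveyor's formula: 2A = Σ (x_i·y_{i+1} − x_{i+1}·y_i), indices taken mod 7.
Σ = (-60) + (-20) + (-132) + (-12) + (-38) + (-83) + (-109) = -454
Signed area = Σ/2 = -227 (negative ⇒ clockwise traversal).

-227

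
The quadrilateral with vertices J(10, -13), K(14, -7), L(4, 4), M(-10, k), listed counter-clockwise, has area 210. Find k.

-9

Write out the shoelace sum; only the two edges meeting at M involve k:
2·Area = [(4·k − (-10)·4) + ((-10)·(-13) − 10·k)] + 196
       = -6·k + 366 = 420
⇒ k = -9.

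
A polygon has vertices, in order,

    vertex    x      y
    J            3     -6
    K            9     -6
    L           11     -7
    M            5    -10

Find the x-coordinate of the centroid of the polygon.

59/9

Apply the shoelace (surveyor's) formula. First the cross-terms c_i = x_i·y_{i+1} − x_{i+1}·y_i:
  36, 3, -75, 0  ⇒  2A = -36, A = -18.
Then Σ (x_i + x_{i+1})·c_i = -708, so x̄ = -708 / (6·(-18)) = 59/9.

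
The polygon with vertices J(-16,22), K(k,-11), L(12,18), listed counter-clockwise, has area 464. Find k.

Write out the shoelace sum; only the two edges meeting at K involve k:
2·Area = [((-16)·(-11) − k·22) + (k·18 − 12·(-11))] + 552
       = -4·k + 860 = 928
⇒ k = -17.

-17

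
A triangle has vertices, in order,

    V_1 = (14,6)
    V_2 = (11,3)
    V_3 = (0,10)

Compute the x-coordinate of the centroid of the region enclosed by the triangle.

25/3

Apply the shoelace formula. First the cross-terms c_i = x_i·y_{i+1} − x_{i+1}·y_i:
  -24, 110, -140  ⇒  2A = -54, A = -27.
Then Σ (x_i + x_{i+1})·c_i = -1350, so x̄ = -1350 / (6·(-27)) = 25/3.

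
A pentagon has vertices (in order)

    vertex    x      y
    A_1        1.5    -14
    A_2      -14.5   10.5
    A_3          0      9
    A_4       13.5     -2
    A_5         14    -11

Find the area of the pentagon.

Apply the shoelace (surveyor's) formula: 2A = Σ (x_i·y_{i+1} − x_{i+1}·y_i), indices taken mod 5.
Σ = (-187.25) + (-130.5) + (-121.5) + (-120.5) + (-179.5) = -739.25
Area = |Σ|/2 = 369.625.

369.625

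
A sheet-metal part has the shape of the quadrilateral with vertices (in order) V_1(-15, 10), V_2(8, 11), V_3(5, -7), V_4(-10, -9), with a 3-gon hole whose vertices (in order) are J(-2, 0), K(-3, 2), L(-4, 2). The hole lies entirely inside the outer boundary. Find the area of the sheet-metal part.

352

Outer boundary:
Cross-terms: -245, -111, -115, -235  ⇒  Σ = -706
Area = |Σ|/2 = 353.
Hole:
Apply the shoelace (surveyor's) formula: 2A = Σ (x_i·y_{i+1} − x_{i+1}·y_i), indices taken mod 3.
Cross-terms: -4, 2, 4  ⇒  Σ = 2
Area = |Σ|/2 = 1.
Net area = 353 − 1 = 352.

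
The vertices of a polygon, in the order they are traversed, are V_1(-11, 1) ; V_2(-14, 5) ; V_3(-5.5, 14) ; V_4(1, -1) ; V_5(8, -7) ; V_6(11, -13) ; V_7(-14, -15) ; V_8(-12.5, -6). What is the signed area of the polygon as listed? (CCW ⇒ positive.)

Cross-terms: -41, -168.5, -8.5, 1, -27, -347, -103.5, -78.5  ⇒  Σ = -773
Signed area = Σ/2 = -386.5 (negative ⇒ clockwise traversal).

-386.5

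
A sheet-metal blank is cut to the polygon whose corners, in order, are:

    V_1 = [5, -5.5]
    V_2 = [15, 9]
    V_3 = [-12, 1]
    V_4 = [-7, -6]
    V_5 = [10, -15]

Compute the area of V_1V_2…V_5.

Apply the shoelace formula: 2A = Σ (x_i·y_{i+1} − x_{i+1}·y_i), indices taken mod 5.
V_1→V_2: (5)(9) − (15)(-5.5) = 127.5
V_2→V_3: (15)(1) − (-12)(9) = 123
V_3→V_4: (-12)(-6) − (-7)(1) = 79
V_4→V_5: (-7)(-15) − (10)(-6) = 165
V_5→V_1: (10)(-5.5) − (5)(-15) = 20
Σ = 514.5
Area = |Σ|/2 = 257.25.

257.25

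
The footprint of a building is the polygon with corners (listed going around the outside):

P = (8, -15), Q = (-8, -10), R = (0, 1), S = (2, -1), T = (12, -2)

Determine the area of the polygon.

Cross-terms: -200, -8, -2, 8, -164  ⇒  Σ = -366
Area = |Σ|/2 = 183.

183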